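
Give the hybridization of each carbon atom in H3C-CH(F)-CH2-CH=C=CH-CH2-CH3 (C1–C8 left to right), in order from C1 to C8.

C1 sp3, C2 sp3, C3 sp3, C4 sp2, C5 sp, C6 sp2, C7 sp3, C8 sp3

C1 carries 4 σ bonds, giving a steric number of 4, so it is sp3.
C2 carries 4 σ bonds, giving a steric number of 4, so it is sp3.
C3: 4 σ bonds — 4 electron domains, sp3.
C4: 3 σ bonds, plus one π bond; 3 regions of electron density → sp2.
C5: 2 σ bonds, plus two π bonds; 2 regions of electron density → sp.
C6: 3 σ bonds, plus one π bond; 3 regions of electron density → sp2.
C7: 4 σ bonds; 4 regions of electron density → sp3.
C8 has 4 σ bonds: steric number 4 → sp3.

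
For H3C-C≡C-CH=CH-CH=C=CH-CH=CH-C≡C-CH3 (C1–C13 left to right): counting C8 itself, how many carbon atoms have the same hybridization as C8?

6

C8 is sp2 (one π bond).
C1: sp3
C2: sp
C3: sp
C4: sp2 ✓
C5: sp2 ✓
C6: sp2 ✓
C7: sp
C8: sp2 ✓
C9: sp2 ✓
C10: sp2 ✓
C11: sp
C12: sp
C13: sp3
6 carbons are sp2.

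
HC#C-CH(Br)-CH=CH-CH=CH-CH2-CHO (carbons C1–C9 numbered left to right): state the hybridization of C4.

C4: 3 σ bonds, plus one π bond; 3 regions of electron density → sp2.

sp^2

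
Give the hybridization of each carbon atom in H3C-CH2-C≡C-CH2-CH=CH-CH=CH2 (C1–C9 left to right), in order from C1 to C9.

C1 sp3, C2 sp3, C3 sp, C4 sp, C5 sp3, C6 sp2, C7 sp2, C8 sp2, C9 sp2

C1 is sp3: 4 σ bonds, 4 electron-density regions.
C2 (4 σ bonds) has steric number 4: sp3.
C3: 2 σ bonds, plus two π bonds; 2 regions of electron density → sp.
C4 is sp: 2 σ bonds, plus two π bonds, 2 electron-density regions.
C5 carries 4 σ bonds, giving a steric number of 4, so it is sp3.
C6 — 3 σ bonds, plus one π bond. Steric number 3, so sp2.
C7 has 3 σ bonds, plus one π bond: steric number 3 → sp2.
C8 — 3 σ bonds, plus one π bond. Steric number 3, so sp2.
C9 is sp2: 3 σ bonds, plus one π bond, 3 electron-density regions.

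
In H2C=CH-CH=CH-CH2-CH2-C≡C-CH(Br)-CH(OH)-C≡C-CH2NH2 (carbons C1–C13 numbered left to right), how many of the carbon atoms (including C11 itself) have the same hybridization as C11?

C11 is sp (two π bonds).
C1: sp2
C2: sp2
C3: sp2
C4: sp2
C5: sp3
C6: sp3
C7: sp ✓
C8: sp ✓
C9: sp3
C10: sp3
C11: sp ✓
C12: sp ✓
C13: sp3
4 carbons are sp.

4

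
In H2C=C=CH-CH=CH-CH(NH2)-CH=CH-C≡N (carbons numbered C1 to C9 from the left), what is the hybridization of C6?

C6 is sp3: 4 σ bonds, 4 electron-density regions.

sp³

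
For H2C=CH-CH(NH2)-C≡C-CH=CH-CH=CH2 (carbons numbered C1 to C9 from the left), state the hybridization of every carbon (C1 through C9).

C1: 3 σ bonds, plus one π bond — 3 electron domains, sp2.
C2 — 3 σ bonds, plus one π bond. Steric number 3, so sp2.
C3 (4 σ bonds) has steric number 4: sp3.
C4 carries 2 σ bonds, plus two π bonds, giving a steric number of 2, so it is sp.
C5: 2 σ bonds, plus two π bonds; 2 regions of electron density → sp.
C6: 3 σ bonds, plus one π bond; 3 regions of electron density → sp2.
C7 (3 σ bonds, plus one π bond) has steric number 3: sp2.
C8 (3 σ bonds, plus one π bond) has steric number 3: sp2.
C9: 3 σ bonds, plus one π bond; 3 regions of electron density → sp2.

C1 sp2, C2 sp2, C3 sp3, C4 sp, C5 sp, C6 sp2, C7 sp2, C8 sp2, C9 sp2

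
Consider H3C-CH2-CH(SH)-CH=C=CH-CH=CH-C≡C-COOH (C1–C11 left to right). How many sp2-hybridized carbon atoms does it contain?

C1: sp3
C2: sp3
C3: sp3
C4: sp2 ✓
C5: sp
C6: sp2 ✓
C7: sp2 ✓
C8: sp2 ✓
C9: sp
C10: sp
C11: sp2 ✓
C4, C6, C7, C8, C11 → 5 sp2 carbons.

5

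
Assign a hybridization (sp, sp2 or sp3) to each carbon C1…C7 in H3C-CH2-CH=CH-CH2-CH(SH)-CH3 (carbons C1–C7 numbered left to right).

C1: 4 σ bonds — 4 electron domains, sp3.
C2 (4 σ bonds) has steric number 4: sp3.
C3: 3 σ bonds, plus one π bond — 3 electron domains, sp2.
C4 has 3 σ bonds, plus one π bond: steric number 3 → sp2.
C5 (4 σ bonds) has steric number 4: sp3.
C6: 4 σ bonds — 4 electron domains, sp3.
C7: 4 σ bonds; 4 regions of electron density → sp3.

C1 sp3, C2 sp3, C3 sp2, C4 sp2, C5 sp3, C6 sp3, C7 sp3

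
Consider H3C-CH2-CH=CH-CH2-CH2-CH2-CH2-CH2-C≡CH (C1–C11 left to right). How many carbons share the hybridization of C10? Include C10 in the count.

2

C10 is sp (two π bonds).
C1: sp3
C2: sp3
C3: sp2
C4: sp2
C5: sp3
C6: sp3
C7: sp3
C8: sp3
C9: sp3
C10: sp ✓
C11: sp ✓
2 carbons are sp.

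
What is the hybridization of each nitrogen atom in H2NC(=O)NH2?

Both N lone pairs are conjugated with the C=O; planar sp2.

sp2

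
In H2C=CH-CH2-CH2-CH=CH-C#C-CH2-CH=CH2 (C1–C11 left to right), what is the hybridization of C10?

C10 (3 σ bonds, plus one π bond) has steric number 3: sp2.

sp²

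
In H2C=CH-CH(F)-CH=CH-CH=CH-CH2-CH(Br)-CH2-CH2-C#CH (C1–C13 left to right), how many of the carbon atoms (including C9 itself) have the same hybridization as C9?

5

C9 is sp3 (only σ bonds).
C1: sp2
C2: sp2
C3: sp3 ✓
C4: sp2
C5: sp2
C6: sp2
C7: sp2
C8: sp3 ✓
C9: sp3 ✓
C10: sp3 ✓
C11: sp3 ✓
C12: sp
C13: sp
5 carbons are sp3.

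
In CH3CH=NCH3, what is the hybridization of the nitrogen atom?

Two σ bonds + one lone pair = steric number 3 → sp2.

sp2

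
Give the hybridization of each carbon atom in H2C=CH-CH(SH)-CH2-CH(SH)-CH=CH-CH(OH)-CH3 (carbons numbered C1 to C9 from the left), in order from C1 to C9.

C1 is sp2: 3 σ bonds, plus one π bond, 3 electron-density regions.
C2 carries 3 σ bonds, plus one π bond, giving a steric number of 3, so it is sp2.
C3: 4 σ bonds — 4 electron domains, sp3.
C4: 4 σ bonds — 4 electron domains, sp3.
C5 carries 4 σ bonds, giving a steric number of 4, so it is sp3.
C6 carries 3 σ bonds, plus one π bond, giving a steric number of 3, so it is sp2.
C7 has 3 σ bonds, plus one π bond: steric number 3 → sp2.
C8: 4 σ bonds — 4 electron domains, sp3.
C9 (4 σ bonds) has steric number 4: sp3.

C1 sp2, C2 sp2, C3 sp3, C4 sp3, C5 sp3, C6 sp2, C7 sp2, C8 sp3, C9 sp3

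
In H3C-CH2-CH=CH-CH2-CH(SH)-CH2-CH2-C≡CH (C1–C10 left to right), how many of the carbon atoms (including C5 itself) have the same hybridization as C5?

C5 is sp3 (only σ bonds).
C1: sp3 ✓
C2: sp3 ✓
C3: sp2
C4: sp2
C5: sp3 ✓
C6: sp3 ✓
C7: sp3 ✓
C8: sp3 ✓
C9: sp
C10: sp
6 carbons are sp3.

6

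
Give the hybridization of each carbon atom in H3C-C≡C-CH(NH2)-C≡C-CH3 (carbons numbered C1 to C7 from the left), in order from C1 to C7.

C1 is sp3: 4 σ bonds, 4 electron-density regions.
C2: 2 σ bonds, plus two π bonds — 2 electron domains, sp.
C3 has 2 σ bonds, plus two π bonds: steric number 2 → sp.
C4 has 4 σ bonds: steric number 4 → sp3.
C5: 2 σ bonds, plus two π bonds; 2 regions of electron density → sp.
C6 — 2 σ bonds, plus two π bonds. Steric number 2, so sp.
C7 has 4 σ bonds: steric number 4 → sp3.

C1 sp3, C2 sp, C3 sp, C4 sp3, C5 sp, C6 sp, C7 sp3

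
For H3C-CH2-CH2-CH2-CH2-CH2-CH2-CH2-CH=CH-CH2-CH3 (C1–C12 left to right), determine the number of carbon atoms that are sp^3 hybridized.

10

C1: sp3 ✓
C2: sp3 ✓
C3: sp3 ✓
C4: sp3 ✓
C5: sp3 ✓
C6: sp3 ✓
C7: sp3 ✓
C8: sp3 ✓
C9: sp2
C10: sp2
C11: sp3 ✓
C12: sp3 ✓
C1, C2, C3, C4, C5, C6, C7, C8, C11, C12 → 10 sp3 carbons.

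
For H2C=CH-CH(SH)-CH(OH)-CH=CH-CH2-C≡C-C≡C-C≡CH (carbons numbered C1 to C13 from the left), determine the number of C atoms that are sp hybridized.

6

C1: sp2
C2: sp2
C3: sp3
C4: sp3
C5: sp2
C6: sp2
C7: sp3
C8: sp ✓
C9: sp ✓
C10: sp ✓
C11: sp ✓
C12: sp ✓
C13: sp ✓
C8, C9, C10, C11, C12, C13 → 6 sp carbons.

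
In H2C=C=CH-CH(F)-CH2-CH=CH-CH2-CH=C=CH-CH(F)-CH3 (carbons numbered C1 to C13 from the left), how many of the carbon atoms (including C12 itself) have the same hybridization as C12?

5

C12 is sp3 (only σ bonds).
C1: sp2
C2: sp
C3: sp2
C4: sp3 ✓
C5: sp3 ✓
C6: sp2
C7: sp2
C8: sp3 ✓
C9: sp2
C10: sp
C11: sp2
C12: sp3 ✓
C13: sp3 ✓
5 carbons are sp3.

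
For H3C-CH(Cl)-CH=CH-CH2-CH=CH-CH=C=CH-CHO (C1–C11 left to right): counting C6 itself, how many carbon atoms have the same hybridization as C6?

C6 is sp2 (one π bond).
C1: sp3
C2: sp3
C3: sp2 ✓
C4: sp2 ✓
C5: sp3
C6: sp2 ✓
C7: sp2 ✓
C8: sp2 ✓
C9: sp
C10: sp2 ✓
C11: sp2 ✓
7 carbons are sp2.

7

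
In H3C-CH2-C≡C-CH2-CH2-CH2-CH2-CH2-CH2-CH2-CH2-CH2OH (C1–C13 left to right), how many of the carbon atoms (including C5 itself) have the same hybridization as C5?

C5 is sp3 (only σ bonds).
C1: sp3 ✓
C2: sp3 ✓
C3: sp
C4: sp
C5: sp3 ✓
C6: sp3 ✓
C7: sp3 ✓
C8: sp3 ✓
C9: sp3 ✓
C10: sp3 ✓
C11: sp3 ✓
C12: sp3 ✓
C13: sp3 ✓
11 carbons are sp3.

11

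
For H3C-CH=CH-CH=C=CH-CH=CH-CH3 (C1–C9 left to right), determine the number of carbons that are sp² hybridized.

C1: sp3
C2: sp2 ✓
C3: sp2 ✓
C4: sp2 ✓
C5: sp
C6: sp2 ✓
C7: sp2 ✓
C8: sp2 ✓
C9: sp3
C2, C3, C4, C6, C7, C8 → 6 sp2 carbons.

6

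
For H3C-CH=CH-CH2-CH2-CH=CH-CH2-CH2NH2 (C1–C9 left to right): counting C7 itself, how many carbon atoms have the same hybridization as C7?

C7 is sp2 (one π bond).
C1: sp3
C2: sp2 ✓
C3: sp2 ✓
C4: sp3
C5: sp3
C6: sp2 ✓
C7: sp2 ✓
C8: sp3
C9: sp3
4 carbons are sp2.

4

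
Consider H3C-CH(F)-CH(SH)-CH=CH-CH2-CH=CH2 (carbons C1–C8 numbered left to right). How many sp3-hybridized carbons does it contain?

4

C1: sp3 ✓
C2: sp3 ✓
C3: sp3 ✓
C4: sp2
C5: sp2
C6: sp3 ✓
C7: sp2
C8: sp2
C1, C2, C3, C6 → 4 sp3 carbons.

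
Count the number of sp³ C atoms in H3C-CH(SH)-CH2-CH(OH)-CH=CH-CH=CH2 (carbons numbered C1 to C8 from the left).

C1: sp3 ✓
C2: sp3 ✓
C3: sp3 ✓
C4: sp3 ✓
C5: sp2
C6: sp2
C7: sp2
C8: sp2
C1, C2, C3, C4 → 4 sp3 carbons.

4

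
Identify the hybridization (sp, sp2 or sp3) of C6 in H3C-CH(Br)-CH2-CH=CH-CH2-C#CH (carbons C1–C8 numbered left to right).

C6 — 4 σ bonds. Steric number 4, so sp3.

sp3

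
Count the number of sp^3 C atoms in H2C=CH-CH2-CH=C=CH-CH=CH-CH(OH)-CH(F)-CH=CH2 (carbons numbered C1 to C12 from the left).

C1: sp2
C2: sp2
C3: sp3 ✓
C4: sp2
C5: sp
C6: sp2
C7: sp2
C8: sp2
C9: sp3 ✓
C10: sp3 ✓
C11: sp2
C12: sp2
C3, C9, C10 → 3 sp3 carbons.

3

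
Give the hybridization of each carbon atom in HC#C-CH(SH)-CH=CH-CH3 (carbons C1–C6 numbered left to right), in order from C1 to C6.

C1 sp, C2 sp, C3 sp3, C4 sp2, C5 sp2, C6 sp3

C1 — 2 σ bonds, plus two π bonds. Steric number 2, so sp.
C2 has 2 σ bonds, plus two π bonds: steric number 2 → sp.
C3: 4 σ bonds; 4 regions of electron density → sp3.
C4 carries 3 σ bonds, plus one π bond, giving a steric number of 3, so it is sp2.
C5: 3 σ bonds, plus one π bond; 3 regions of electron density → sp2.
C6 (4 σ bonds) has steric number 4: sp3.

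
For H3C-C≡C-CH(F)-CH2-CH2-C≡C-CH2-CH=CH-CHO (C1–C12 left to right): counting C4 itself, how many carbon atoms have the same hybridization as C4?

C4 is sp3 (only σ bonds).
C1: sp3 ✓
C2: sp
C3: sp
C4: sp3 ✓
C5: sp3 ✓
C6: sp3 ✓
C7: sp
C8: sp
C9: sp3 ✓
C10: sp2
C11: sp2
C12: sp2
5 carbons are sp3.

5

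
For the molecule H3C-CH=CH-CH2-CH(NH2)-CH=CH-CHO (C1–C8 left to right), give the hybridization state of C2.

C2 is sp2: 3 σ bonds, plus one π bond, 3 electron-density regions.

sp2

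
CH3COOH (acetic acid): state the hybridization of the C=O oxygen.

sp2

The C=O oxygen is sp2: 1 σ bond and 2 lone pairs, plus one π bond, 3 electron-density regions.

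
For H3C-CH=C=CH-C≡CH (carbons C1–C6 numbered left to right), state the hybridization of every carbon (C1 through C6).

C1 carries 4 σ bonds, giving a steric number of 4, so it is sp3.
C2: 3 σ bonds, plus one π bond — 3 electron domains, sp2.
C3: 2 σ bonds, plus two π bonds — 2 electron domains, sp.
C4 (3 σ bonds, plus one π bond) has steric number 3: sp2.
C5 has 2 σ bonds, plus two π bonds: steric number 2 → sp.
C6: 2 σ bonds, plus two π bonds; 2 regions of electron density → sp.

C1 sp3, C2 sp2, C3 sp, C4 sp2, C5 sp, C6 sp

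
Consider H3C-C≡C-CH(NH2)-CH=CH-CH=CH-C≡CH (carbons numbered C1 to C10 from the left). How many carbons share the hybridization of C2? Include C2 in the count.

C2 is sp (two π bonds).
C1: sp3
C2: sp ✓
C3: sp ✓
C4: sp3
C5: sp2
C6: sp2
C7: sp2
C8: sp2
C9: sp ✓
C10: sp ✓
4 carbons are sp.

4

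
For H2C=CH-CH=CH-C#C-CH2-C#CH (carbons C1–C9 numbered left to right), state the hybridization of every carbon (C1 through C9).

C1 (3 σ bonds, plus one π bond) has steric number 3: sp2.
C2 — 3 σ bonds, plus one π bond. Steric number 3, so sp2.
C3 (3 σ bonds, plus one π bond) has steric number 3: sp2.
C4: 3 σ bonds, plus one π bond; 3 regions of electron density → sp2.
C5 carries 2 σ bonds, plus two π bonds, giving a steric number of 2, so it is sp.
C6: 2 σ bonds, plus two π bonds — 2 electron domains, sp.
C7: 4 σ bonds — 4 electron domains, sp3.
C8 (2 σ bonds, plus two π bonds) has steric number 2: sp.
C9 is sp: 2 σ bonds, plus two π bonds, 2 electron-density regions.

C1 sp2, C2 sp2, C3 sp2, C4 sp2, C5 sp, C6 sp, C7 sp3, C8 sp, C9 sp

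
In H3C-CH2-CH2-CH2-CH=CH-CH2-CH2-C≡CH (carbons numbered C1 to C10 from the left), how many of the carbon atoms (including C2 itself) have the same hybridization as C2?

6

C2 is sp3 (only σ bonds).
C1: sp3 ✓
C2: sp3 ✓
C3: sp3 ✓
C4: sp3 ✓
C5: sp2
C6: sp2
C7: sp3 ✓
C8: sp3 ✓
C9: sp
C10: sp
6 carbons are sp3.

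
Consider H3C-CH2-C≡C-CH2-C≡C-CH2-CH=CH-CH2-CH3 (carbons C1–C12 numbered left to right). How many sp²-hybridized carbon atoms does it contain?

C1: sp3
C2: sp3
C3: sp
C4: sp
C5: sp3
C6: sp
C7: sp
C8: sp3
C9: sp2 ✓
C10: sp2 ✓
C11: sp3
C12: sp3
C9, C10 → 2 sp2 carbons.

2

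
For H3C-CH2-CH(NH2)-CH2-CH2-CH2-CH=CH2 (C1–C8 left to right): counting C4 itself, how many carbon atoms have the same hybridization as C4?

6

C4 is sp3 (only σ bonds).
C1: sp3 ✓
C2: sp3 ✓
C3: sp3 ✓
C4: sp3 ✓
C5: sp3 ✓
C6: sp3 ✓
C7: sp2
C8: sp2
6 carbons are sp3.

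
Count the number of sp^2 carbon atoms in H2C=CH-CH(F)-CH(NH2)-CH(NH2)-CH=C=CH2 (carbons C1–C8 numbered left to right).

4

C1: sp2 ✓
C2: sp2 ✓
C3: sp3
C4: sp3
C5: sp3
C6: sp2 ✓
C7: sp
C8: sp2 ✓
C1, C2, C6, C8 → 4 sp2 carbons.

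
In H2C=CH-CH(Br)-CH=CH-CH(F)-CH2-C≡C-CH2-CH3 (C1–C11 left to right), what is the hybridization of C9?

sp

C9: 2 σ bonds, plus two π bonds; 2 regions of electron density → sp.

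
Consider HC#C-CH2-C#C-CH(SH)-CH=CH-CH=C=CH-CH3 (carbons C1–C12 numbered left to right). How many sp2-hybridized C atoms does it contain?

4

C1: sp
C2: sp
C3: sp3
C4: sp
C5: sp
C6: sp3
C7: sp2 ✓
C8: sp2 ✓
C9: sp2 ✓
C10: sp
C11: sp2 ✓
C12: sp3
C7, C8, C9, C11 → 4 sp2 carbons.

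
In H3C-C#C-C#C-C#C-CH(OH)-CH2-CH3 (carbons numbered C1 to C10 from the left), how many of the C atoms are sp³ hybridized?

C1: sp3 ✓
C2: sp
C3: sp
C4: sp
C5: sp
C6: sp
C7: sp
C8: sp3 ✓
C9: sp3 ✓
C10: sp3 ✓
C1, C8, C9, C10 → 4 sp3 carbons.

4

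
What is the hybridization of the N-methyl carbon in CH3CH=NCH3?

The N-methyl carbon carries 4 σ bonds, giving a steric number of 4, so it is sp3.

sp^3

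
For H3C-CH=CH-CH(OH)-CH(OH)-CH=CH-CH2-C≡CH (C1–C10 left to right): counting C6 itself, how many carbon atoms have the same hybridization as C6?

C6 is sp2 (one π bond).
C1: sp3
C2: sp2 ✓
C3: sp2 ✓
C4: sp3
C5: sp3
C6: sp2 ✓
C7: sp2 ✓
C8: sp3
C9: sp
C10: sp
4 carbons are sp2.

4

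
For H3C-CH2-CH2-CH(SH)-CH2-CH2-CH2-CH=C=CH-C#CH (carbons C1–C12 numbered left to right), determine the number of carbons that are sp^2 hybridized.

C1: sp3
C2: sp3
C3: sp3
C4: sp3
C5: sp3
C6: sp3
C7: sp3
C8: sp2 ✓
C9: sp
C10: sp2 ✓
C11: sp
C12: sp
C8, C10 → 2 sp2 carbons.

2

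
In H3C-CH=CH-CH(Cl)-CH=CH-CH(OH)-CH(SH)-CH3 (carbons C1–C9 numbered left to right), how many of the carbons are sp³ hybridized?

5

C1: sp3 ✓
C2: sp2
C3: sp2
C4: sp3 ✓
C5: sp2
C6: sp2
C7: sp3 ✓
C8: sp3 ✓
C9: sp3 ✓
C1, C4, C7, C8, C9 → 5 sp3 carbons.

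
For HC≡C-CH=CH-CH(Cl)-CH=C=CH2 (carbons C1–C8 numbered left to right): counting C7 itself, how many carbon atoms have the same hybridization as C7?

C7 is sp (two π bonds).
C1: sp ✓
C2: sp ✓
C3: sp2
C4: sp2
C5: sp3
C6: sp2
C7: sp ✓
C8: sp2
3 carbons are sp.

3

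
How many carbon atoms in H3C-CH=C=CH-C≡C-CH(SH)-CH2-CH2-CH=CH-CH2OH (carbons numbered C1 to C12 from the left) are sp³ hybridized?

5

C1: sp3 ✓
C2: sp2
C3: sp
C4: sp2
C5: sp
C6: sp
C7: sp3 ✓
C8: sp3 ✓
C9: sp3 ✓
C10: sp2
C11: sp2
C12: sp3 ✓
C1, C7, C8, C9, C12 → 5 sp3 carbons.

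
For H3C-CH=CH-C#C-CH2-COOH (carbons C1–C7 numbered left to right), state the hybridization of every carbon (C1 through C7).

C1 carries 4 σ bonds, giving a steric number of 4, so it is sp3.
C2 is sp2: 3 σ bonds, plus one π bond, 3 electron-density regions.
C3: 3 σ bonds, plus one π bond — 3 electron domains, sp2.
C4: 2 σ bonds, plus two π bonds — 2 electron domains, sp.
C5: 2 σ bonds, plus two π bonds — 2 electron domains, sp.
C6 carries 4 σ bonds, giving a steric number of 4, so it is sp3.
C7 is sp2: 3 σ bonds, plus one π bond, 3 electron-density regions.

C1 sp3, C2 sp2, C3 sp2, C4 sp, C5 sp, C6 sp3, C7 sp2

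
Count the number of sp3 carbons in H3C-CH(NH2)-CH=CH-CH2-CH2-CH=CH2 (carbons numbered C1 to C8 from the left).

4

C1: sp3 ✓
C2: sp3 ✓
C3: sp2
C4: sp2
C5: sp3 ✓
C6: sp3 ✓
C7: sp2
C8: sp2
C1, C2, C5, C6 → 4 sp3 carbons.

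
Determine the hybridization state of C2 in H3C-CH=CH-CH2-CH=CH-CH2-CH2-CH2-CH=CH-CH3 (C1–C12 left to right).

sp²

C2 is sp2: 3 σ bonds, plus one π bond, 3 electron-density regions.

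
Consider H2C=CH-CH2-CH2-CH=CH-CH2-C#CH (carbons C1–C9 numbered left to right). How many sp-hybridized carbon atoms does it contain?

C1: sp2
C2: sp2
C3: sp3
C4: sp3
C5: sp2
C6: sp2
C7: sp3
C8: sp ✓
C9: sp ✓
C8, C9 → 2 sp carbons.

2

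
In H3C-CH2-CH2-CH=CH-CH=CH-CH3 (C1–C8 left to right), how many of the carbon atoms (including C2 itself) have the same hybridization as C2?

C2 is sp3 (only σ bonds).
C1: sp3 ✓
C2: sp3 ✓
C3: sp3 ✓
C4: sp2
C5: sp2
C6: sp2
C7: sp2
C8: sp3 ✓
4 carbons are sp3.

4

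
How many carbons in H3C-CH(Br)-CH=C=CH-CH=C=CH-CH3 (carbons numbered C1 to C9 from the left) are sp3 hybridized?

3

C1: sp3 ✓
C2: sp3 ✓
C3: sp2
C4: sp
C5: sp2
C6: sp2
C7: sp
C8: sp2
C9: sp3 ✓
C1, C2, C9 → 3 sp3 carbons.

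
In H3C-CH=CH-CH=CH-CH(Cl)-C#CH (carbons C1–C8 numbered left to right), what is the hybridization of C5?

C5 — 3 σ bonds, plus one π bond. Steric number 3, so sp2.

sp²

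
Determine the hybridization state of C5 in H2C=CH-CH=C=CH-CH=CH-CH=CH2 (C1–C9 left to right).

sp2

C5: 3 σ bonds, plus one π bond — 3 electron domains, sp2.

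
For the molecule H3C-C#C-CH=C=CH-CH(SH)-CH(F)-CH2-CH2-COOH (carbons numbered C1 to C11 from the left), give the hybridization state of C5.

sp

C5: 2 σ bonds, plus two π bonds; 2 regions of electron density → sp.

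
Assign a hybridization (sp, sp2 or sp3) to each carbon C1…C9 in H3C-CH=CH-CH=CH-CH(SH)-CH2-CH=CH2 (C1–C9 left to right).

C1 is sp3: 4 σ bonds, 4 electron-density regions.
C2 carries 3 σ bonds, plus one π bond, giving a steric number of 3, so it is sp2.
C3: 3 σ bonds, plus one π bond — 3 electron domains, sp2.
C4: 3 σ bonds, plus one π bond — 3 electron domains, sp2.
C5 — 3 σ bonds, plus one π bond. Steric number 3, so sp2.
C6 — 4 σ bonds. Steric number 4, so sp3.
C7: 4 σ bonds — 4 electron domains, sp3.
C8 — 3 σ bonds, plus one π bond. Steric number 3, so sp2.
C9 is sp2: 3 σ bonds, plus one π bond, 3 electron-density regions.

C1 sp3, C2 sp2, C3 sp2, C4 sp2, C5 sp2, C6 sp3, C7 sp3, C8 sp2, C9 sp2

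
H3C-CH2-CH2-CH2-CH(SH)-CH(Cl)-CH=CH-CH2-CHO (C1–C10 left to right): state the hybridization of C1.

C1 (4 σ bonds) has steric number 4: sp3.

sp^3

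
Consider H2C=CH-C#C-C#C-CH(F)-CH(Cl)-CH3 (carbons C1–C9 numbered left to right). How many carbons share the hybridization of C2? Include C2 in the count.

2

C2 is sp2 (one π bond).
C1: sp2 ✓
C2: sp2 ✓
C3: sp
C4: sp
C5: sp
C6: sp
C7: sp3
C8: sp3
C9: sp3
2 carbons are sp2.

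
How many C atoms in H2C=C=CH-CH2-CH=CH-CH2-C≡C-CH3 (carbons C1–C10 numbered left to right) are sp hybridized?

C1: sp2
C2: sp ✓
C3: sp2
C4: sp3
C5: sp2
C6: sp2
C7: sp3
C8: sp ✓
C9: sp ✓
C10: sp3
C2, C8, C9 → 3 sp carbons.

3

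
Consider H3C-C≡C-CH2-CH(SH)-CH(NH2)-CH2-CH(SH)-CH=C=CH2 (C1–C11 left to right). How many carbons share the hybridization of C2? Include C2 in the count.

C2 is sp (two π bonds).
C1: sp3
C2: sp ✓
C3: sp ✓
C4: sp3
C5: sp3
C6: sp3
C7: sp3
C8: sp3
C9: sp2
C10: sp ✓
C11: sp2
3 carbons are sp.

3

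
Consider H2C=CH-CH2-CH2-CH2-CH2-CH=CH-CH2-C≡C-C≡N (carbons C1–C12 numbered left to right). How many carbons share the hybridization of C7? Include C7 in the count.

4

C7 is sp2 (one π bond).
C1: sp2 ✓
C2: sp2 ✓
C3: sp3
C4: sp3
C5: sp3
C6: sp3
C7: sp2 ✓
C8: sp2 ✓
C9: sp3
C10: sp
C11: sp
C12: sp
4 carbons are sp2.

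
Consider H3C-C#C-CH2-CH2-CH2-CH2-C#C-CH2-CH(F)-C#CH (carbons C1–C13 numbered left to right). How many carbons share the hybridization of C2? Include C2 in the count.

6

C2 is sp (two π bonds).
C1: sp3
C2: sp ✓
C3: sp ✓
C4: sp3
C5: sp3
C6: sp3
C7: sp3
C8: sp ✓
C9: sp ✓
C10: sp3
C11: sp3
C12: sp ✓
C13: sp ✓
6 carbons are sp.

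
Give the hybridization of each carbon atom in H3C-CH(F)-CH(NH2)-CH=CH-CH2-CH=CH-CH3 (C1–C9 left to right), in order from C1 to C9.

C1 sp3, C2 sp3, C3 sp3, C4 sp2, C5 sp2, C6 sp3, C7 sp2, C8 sp2, C9 sp3

C1 (4 σ bonds) has steric number 4: sp3.
C2: 4 σ bonds; 4 regions of electron density → sp3.
C3 has 4 σ bonds: steric number 4 → sp3.
C4 carries 3 σ bonds, plus one π bond, giving a steric number of 3, so it is sp2.
C5 is sp2: 3 σ bonds, plus one π bond, 3 electron-density regions.
C6: 4 σ bonds; 4 regions of electron density → sp3.
C7 has 3 σ bonds, plus one π bond: steric number 3 → sp2.
C8 is sp2: 3 σ bonds, plus one π bond, 3 electron-density regions.
C9 has 4 σ bonds: steric number 4 → sp3.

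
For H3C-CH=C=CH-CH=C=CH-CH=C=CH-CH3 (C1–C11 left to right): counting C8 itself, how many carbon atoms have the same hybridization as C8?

C8 is sp2 (one π bond).
C1: sp3
C2: sp2 ✓
C3: sp
C4: sp2 ✓
C5: sp2 ✓
C6: sp
C7: sp2 ✓
C8: sp2 ✓
C9: sp
C10: sp2 ✓
C11: sp3
6 carbons are sp2.

6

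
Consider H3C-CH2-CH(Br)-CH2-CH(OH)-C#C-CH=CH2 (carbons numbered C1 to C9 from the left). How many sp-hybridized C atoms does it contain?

C1: sp3
C2: sp3
C3: sp3
C4: sp3
C5: sp3
C6: sp ✓
C7: sp ✓
C8: sp2
C9: sp2
C6, C7 → 2 sp carbons.

2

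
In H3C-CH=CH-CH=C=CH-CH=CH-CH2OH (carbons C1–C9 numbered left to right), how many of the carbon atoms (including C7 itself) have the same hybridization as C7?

6

C7 is sp2 (one π bond).
C1: sp3
C2: sp2 ✓
C3: sp2 ✓
C4: sp2 ✓
C5: sp
C6: sp2 ✓
C7: sp2 ✓
C8: sp2 ✓
C9: sp3
6 carbons are sp2.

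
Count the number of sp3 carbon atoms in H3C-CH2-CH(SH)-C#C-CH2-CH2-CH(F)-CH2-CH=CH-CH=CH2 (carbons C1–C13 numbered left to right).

7

C1: sp3 ✓
C2: sp3 ✓
C3: sp3 ✓
C4: sp
C5: sp
C6: sp3 ✓
C7: sp3 ✓
C8: sp3 ✓
C9: sp3 ✓
C10: sp2
C11: sp2
C12: sp2
C13: sp2
C1, C2, C3, C6, C7, C8, C9 → 7 sp3 carbons.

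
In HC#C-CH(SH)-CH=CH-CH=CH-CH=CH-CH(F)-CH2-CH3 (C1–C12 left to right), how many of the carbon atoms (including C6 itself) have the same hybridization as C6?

C6 is sp2 (one π bond).
C1: sp
C2: sp
C3: sp3
C4: sp2 ✓
C5: sp2 ✓
C6: sp2 ✓
C7: sp2 ✓
C8: sp2 ✓
C9: sp2 ✓
C10: sp3
C11: sp3
C12: sp3
6 carbons are sp2.

6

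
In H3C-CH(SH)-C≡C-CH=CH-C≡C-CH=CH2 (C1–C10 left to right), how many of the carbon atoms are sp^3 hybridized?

2

C1: sp3 ✓
C2: sp3 ✓
C3: sp
C4: sp
C5: sp2
C6: sp2
C7: sp
C8: sp
C9: sp2
C10: sp2
C1, C2 → 2 sp3 carbons.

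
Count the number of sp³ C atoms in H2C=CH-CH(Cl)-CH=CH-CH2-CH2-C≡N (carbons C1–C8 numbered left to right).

C1: sp2
C2: sp2
C3: sp3 ✓
C4: sp2
C5: sp2
C6: sp3 ✓
C7: sp3 ✓
C8: sp
C3, C6, C7 → 3 sp3 carbons.

3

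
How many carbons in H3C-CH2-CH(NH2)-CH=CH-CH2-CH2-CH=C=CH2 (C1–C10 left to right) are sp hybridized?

C1: sp3
C2: sp3
C3: sp3
C4: sp2
C5: sp2
C6: sp3
C7: sp3
C8: sp2
C9: sp ✓
C10: sp2
C9 → 1 sp carbon.

1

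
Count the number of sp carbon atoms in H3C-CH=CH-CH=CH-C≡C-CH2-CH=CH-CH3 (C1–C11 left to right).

C1: sp3
C2: sp2
C3: sp2
C4: sp2
C5: sp2
C6: sp ✓
C7: sp ✓
C8: sp3
C9: sp2
C10: sp2
C11: sp3
C6, C7 → 2 sp carbons.

2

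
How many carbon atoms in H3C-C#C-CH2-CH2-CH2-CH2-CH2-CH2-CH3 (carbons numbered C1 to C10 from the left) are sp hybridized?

2

C1: sp3
C2: sp ✓
C3: sp ✓
C4: sp3
C5: sp3
C6: sp3
C7: sp3
C8: sp3
C9: sp3
C10: sp3
C2, C3 → 2 sp carbons.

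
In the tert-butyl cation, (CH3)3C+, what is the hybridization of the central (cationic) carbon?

sp2

Three σ bonds and an empty p orbital; no lone pair → steric number 3 → sp2 and planar.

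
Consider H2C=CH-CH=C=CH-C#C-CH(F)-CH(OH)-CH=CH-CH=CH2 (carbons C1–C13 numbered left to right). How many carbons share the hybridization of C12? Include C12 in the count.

8

C12 is sp2 (one π bond).
C1: sp2 ✓
C2: sp2 ✓
C3: sp2 ✓
C4: sp
C5: sp2 ✓
C6: sp
C7: sp
C8: sp3
C9: sp3
C10: sp2 ✓
C11: sp2 ✓
C12: sp2 ✓
C13: sp2 ✓
8 carbons are sp2.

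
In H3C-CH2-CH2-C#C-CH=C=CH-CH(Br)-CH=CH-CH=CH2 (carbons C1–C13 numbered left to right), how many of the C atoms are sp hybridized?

C1: sp3
C2: sp3
C3: sp3
C4: sp ✓
C5: sp ✓
C6: sp2
C7: sp ✓
C8: sp2
C9: sp3
C10: sp2
C11: sp2
C12: sp2
C13: sp2
C4, C5, C7 → 3 sp carbons.

3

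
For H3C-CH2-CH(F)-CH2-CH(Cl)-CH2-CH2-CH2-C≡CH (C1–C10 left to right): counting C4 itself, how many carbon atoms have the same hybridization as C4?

8

C4 is sp3 (only σ bonds).
C1: sp3 ✓
C2: sp3 ✓
C3: sp3 ✓
C4: sp3 ✓
C5: sp3 ✓
C6: sp3 ✓
C7: sp3 ✓
C8: sp3 ✓
C9: sp
C10: sp
8 carbons are sp3.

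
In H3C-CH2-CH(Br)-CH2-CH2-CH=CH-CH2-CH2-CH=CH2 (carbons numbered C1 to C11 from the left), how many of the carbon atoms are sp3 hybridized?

C1: sp3 ✓
C2: sp3 ✓
C3: sp3 ✓
C4: sp3 ✓
C5: sp3 ✓
C6: sp2
C7: sp2
C8: sp3 ✓
C9: sp3 ✓
C10: sp2
C11: sp2
C1, C2, C3, C4, C5, C8, C9 → 7 sp3 carbons.

7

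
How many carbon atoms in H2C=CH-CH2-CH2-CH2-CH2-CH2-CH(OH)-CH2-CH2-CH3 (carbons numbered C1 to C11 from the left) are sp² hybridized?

2

C1: sp2 ✓
C2: sp2 ✓
C3: sp3
C4: sp3
C5: sp3
C6: sp3
C7: sp3
C8: sp3
C9: sp3
C10: sp3
C11: sp3
C1, C2 → 2 sp2 carbons.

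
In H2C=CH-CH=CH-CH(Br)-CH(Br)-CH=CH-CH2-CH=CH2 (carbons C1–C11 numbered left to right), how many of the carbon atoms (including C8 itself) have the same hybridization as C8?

C8 is sp2 (one π bond).
C1: sp2 ✓
C2: sp2 ✓
C3: sp2 ✓
C4: sp2 ✓
C5: sp3
C6: sp3
C7: sp2 ✓
C8: sp2 ✓
C9: sp3
C10: sp2 ✓
C11: sp2 ✓
8 carbons are sp2.

8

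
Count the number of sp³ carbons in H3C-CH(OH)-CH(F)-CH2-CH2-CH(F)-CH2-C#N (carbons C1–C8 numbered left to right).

7

C1: sp3 ✓
C2: sp3 ✓
C3: sp3 ✓
C4: sp3 ✓
C5: sp3 ✓
C6: sp3 ✓
C7: sp3 ✓
C8: sp
C1, C2, C3, C4, C5, C6, C7 → 7 sp3 carbons.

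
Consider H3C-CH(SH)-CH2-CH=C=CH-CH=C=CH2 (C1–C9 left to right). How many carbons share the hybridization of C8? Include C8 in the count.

C8 is sp (two π bonds).
C1: sp3
C2: sp3
C3: sp3
C4: sp2
C5: sp ✓
C6: sp2
C7: sp2
C8: sp ✓
C9: sp2
2 carbons are sp.

2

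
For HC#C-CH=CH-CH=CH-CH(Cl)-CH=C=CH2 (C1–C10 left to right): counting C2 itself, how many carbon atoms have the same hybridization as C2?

3

C2 is sp (two π bonds).
C1: sp ✓
C2: sp ✓
C3: sp2
C4: sp2
C5: sp2
C6: sp2
C7: sp3
C8: sp2
C9: sp ✓
C10: sp2
3 carbons are sp.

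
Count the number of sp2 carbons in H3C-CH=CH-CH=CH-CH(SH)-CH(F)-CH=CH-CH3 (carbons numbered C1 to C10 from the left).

C1: sp3
C2: sp2 ✓
C3: sp2 ✓
C4: sp2 ✓
C5: sp2 ✓
C6: sp3
C7: sp3
C8: sp2 ✓
C9: sp2 ✓
C10: sp3
C2, C3, C4, C5, C8, C9 → 6 sp2 carbons.

6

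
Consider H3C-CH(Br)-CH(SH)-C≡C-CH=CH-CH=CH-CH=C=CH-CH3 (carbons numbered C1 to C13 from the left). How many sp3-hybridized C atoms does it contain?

4

C1: sp3 ✓
C2: sp3 ✓
C3: sp3 ✓
C4: sp
C5: sp
C6: sp2
C7: sp2
C8: sp2
C9: sp2
C10: sp2
C11: sp
C12: sp2
C13: sp3 ✓
C1, C2, C3, C13 → 4 sp3 carbons.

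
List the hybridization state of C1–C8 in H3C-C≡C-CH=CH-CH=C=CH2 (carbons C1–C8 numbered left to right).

C1 — 4 σ bonds. Steric number 4, so sp3.
C2: 2 σ bonds, plus two π bonds — 2 electron domains, sp.
C3 carries 2 σ bonds, plus two π bonds, giving a steric number of 2, so it is sp.
C4 — 3 σ bonds, plus one π bond. Steric number 3, so sp2.
C5 carries 3 σ bonds, plus one π bond, giving a steric number of 3, so it is sp2.
C6 — 3 σ bonds, plus one π bond. Steric number 3, so sp2.
C7: 2 σ bonds, plus two π bonds — 2 electron domains, sp.
C8: 3 σ bonds, plus one π bond; 3 regions of electron density → sp2.

C1 sp3, C2 sp, C3 sp, C4 sp2, C5 sp2, C6 sp2, C7 sp, C8 sp2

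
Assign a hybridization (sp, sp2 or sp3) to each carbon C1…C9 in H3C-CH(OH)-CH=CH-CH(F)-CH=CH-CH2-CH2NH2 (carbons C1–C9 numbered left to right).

C1 sp3, C2 sp3, C3 sp2, C4 sp2, C5 sp3, C6 sp2, C7 sp2, C8 sp3, C9 sp3

C1 has 4 σ bonds: steric number 4 → sp3.
C2 — 4 σ bonds. Steric number 4, so sp3.
C3 — 3 σ bonds, plus one π bond. Steric number 3, so sp2.
C4 (3 σ bonds, plus one π bond) has steric number 3: sp2.
C5 carries 4 σ bonds, giving a steric number of 4, so it is sp3.
C6 carries 3 σ bonds, plus one π bond, giving a steric number of 3, so it is sp2.
C7: 3 σ bonds, plus one π bond — 3 electron domains, sp2.
C8 carries 4 σ bonds, giving a steric number of 4, so it is sp3.
C9 (4 σ bonds) has steric number 4: sp3.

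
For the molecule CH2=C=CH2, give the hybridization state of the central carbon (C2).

Two σ bonds and two π bonds (one to each neighbour) → sp.

sp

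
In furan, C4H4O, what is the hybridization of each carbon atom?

Each carbon atom has 3 σ bonds, plus one π bond: steric number 3 → sp2.

sp^2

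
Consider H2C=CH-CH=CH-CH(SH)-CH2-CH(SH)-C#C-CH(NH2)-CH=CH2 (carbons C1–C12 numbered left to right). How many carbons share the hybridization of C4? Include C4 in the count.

C4 is sp2 (one π bond).
C1: sp2 ✓
C2: sp2 ✓
C3: sp2 ✓
C4: sp2 ✓
C5: sp3
C6: sp3
C7: sp3
C8: sp
C9: sp
C10: sp3
C11: sp2 ✓
C12: sp2 ✓
6 carbons are sp2.

6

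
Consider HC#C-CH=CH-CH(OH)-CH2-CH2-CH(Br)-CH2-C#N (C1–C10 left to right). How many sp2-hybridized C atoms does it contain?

2

C1: sp
C2: sp
C3: sp2 ✓
C4: sp2 ✓
C5: sp3
C6: sp3
C7: sp3
C8: sp3
C9: sp3
C10: sp
C3, C4 → 2 sp2 carbons.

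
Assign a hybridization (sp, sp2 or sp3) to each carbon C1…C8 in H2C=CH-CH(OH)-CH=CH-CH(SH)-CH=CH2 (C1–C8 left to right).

C1 carries 3 σ bonds, plus one π bond, giving a steric number of 3, so it is sp2.
C2 is sp2: 3 σ bonds, plus one π bond, 3 electron-density regions.
C3 — 4 σ bonds. Steric number 4, so sp3.
C4 — 3 σ bonds, plus one π bond. Steric number 3, so sp2.
C5 (3 σ bonds, plus one π bond) has steric number 3: sp2.
C6: 4 σ bonds; 4 regions of electron density → sp3.
C7: 3 σ bonds, plus one π bond; 3 regions of electron density → sp2.
C8 is sp2: 3 σ bonds, plus one π bond, 3 electron-density regions.

C1 sp2, C2 sp2, C3 sp3, C4 sp2, C5 sp2, C6 sp3, C7 sp2, C8 sp2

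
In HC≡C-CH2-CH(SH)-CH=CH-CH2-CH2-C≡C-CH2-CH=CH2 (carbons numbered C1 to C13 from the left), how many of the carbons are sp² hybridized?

C1: sp
C2: sp
C3: sp3
C4: sp3
C5: sp2 ✓
C6: sp2 ✓
C7: sp3
C8: sp3
C9: sp
C10: sp
C11: sp3
C12: sp2 ✓
C13: sp2 ✓
C5, C6, C12, C13 → 4 sp2 carbons.

4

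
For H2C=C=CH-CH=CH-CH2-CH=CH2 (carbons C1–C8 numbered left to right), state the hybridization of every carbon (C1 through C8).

C1: 3 σ bonds, plus one π bond; 3 regions of electron density → sp2.
C2 has 2 σ bonds, plus two π bonds: steric number 2 → sp.
C3: 3 σ bonds, plus one π bond — 3 electron domains, sp2.
C4 (3 σ bonds, plus one π bond) has steric number 3: sp2.
C5 — 3 σ bonds, plus one π bond. Steric number 3, so sp2.
C6 — 4 σ bonds. Steric number 4, so sp3.
C7 (3 σ bonds, plus one π bond) has steric number 3: sp2.
C8 is sp2: 3 σ bonds, plus one π bond, 3 electron-density regions.

C1 sp2, C2 sp, C3 sp2, C4 sp2, C5 sp2, C6 sp3, C7 sp2, C8 sp2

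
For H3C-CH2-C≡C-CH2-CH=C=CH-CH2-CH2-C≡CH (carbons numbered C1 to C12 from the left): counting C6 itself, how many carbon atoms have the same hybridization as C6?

C6 is sp2 (one π bond).
C1: sp3
C2: sp3
C3: sp
C4: sp
C5: sp3
C6: sp2 ✓
C7: sp
C8: sp2 ✓
C9: sp3
C10: sp3
C11: sp
C12: sp
2 carbons are sp2.

2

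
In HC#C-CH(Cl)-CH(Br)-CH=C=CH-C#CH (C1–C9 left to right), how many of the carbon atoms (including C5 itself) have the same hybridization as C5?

2

C5 is sp2 (one π bond).
C1: sp
C2: sp
C3: sp3
C4: sp3
C5: sp2 ✓
C6: sp
C7: sp2 ✓
C8: sp
C9: sp
2 carbons are sp2.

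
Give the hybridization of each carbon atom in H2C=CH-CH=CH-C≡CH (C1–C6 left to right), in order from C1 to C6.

C1 sp2, C2 sp2, C3 sp2, C4 sp2, C5 sp, C6 sp

C1 has 3 σ bonds, plus one π bond: steric number 3 → sp2.
C2 — 3 σ bonds, plus one π bond. Steric number 3, so sp2.
C3: 3 σ bonds, plus one π bond; 3 regions of electron density → sp2.
C4 carries 3 σ bonds, plus one π bond, giving a steric number of 3, so it is sp2.
C5 carries 2 σ bonds, plus two π bonds, giving a steric number of 2, so it is sp.
C6 is sp: 2 σ bonds, plus two π bonds, 2 electron-density regions.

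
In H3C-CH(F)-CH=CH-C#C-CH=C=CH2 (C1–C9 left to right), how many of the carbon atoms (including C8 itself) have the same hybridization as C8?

3

C8 is sp (two π bonds).
C1: sp3
C2: sp3
C3: sp2
C4: sp2
C5: sp ✓
C6: sp ✓
C7: sp2
C8: sp ✓
C9: sp2
3 carbons are sp.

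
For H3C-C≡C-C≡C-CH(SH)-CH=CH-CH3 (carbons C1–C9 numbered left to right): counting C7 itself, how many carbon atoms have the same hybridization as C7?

C7 is sp2 (one π bond).
C1: sp3
C2: sp
C3: sp
C4: sp
C5: sp
C6: sp3
C7: sp2 ✓
C8: sp2 ✓
C9: sp3
2 carbons are sp2.

2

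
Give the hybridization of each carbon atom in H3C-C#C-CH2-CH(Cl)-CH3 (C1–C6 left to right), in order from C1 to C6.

C1 has 4 σ bonds: steric number 4 → sp3.
C2 (2 σ bonds, plus two π bonds) has steric number 2: sp.
C3 — 2 σ bonds, plus two π bonds. Steric number 2, so sp.
C4 is sp3: 4 σ bonds, 4 electron-density regions.
C5: 4 σ bonds; 4 regions of electron density → sp3.
C6 — 4 σ bonds. Steric number 4, so sp3.

C1 sp3, C2 sp, C3 sp, C4 sp3, C5 sp3, C6 sp3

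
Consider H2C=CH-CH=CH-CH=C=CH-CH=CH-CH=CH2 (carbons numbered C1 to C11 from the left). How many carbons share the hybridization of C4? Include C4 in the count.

10

C4 is sp2 (one π bond).
C1: sp2 ✓
C2: sp2 ✓
C3: sp2 ✓
C4: sp2 ✓
C5: sp2 ✓
C6: sp
C7: sp2 ✓
C8: sp2 ✓
C9: sp2 ✓
C10: sp2 ✓
C11: sp2 ✓
10 carbons are sp2.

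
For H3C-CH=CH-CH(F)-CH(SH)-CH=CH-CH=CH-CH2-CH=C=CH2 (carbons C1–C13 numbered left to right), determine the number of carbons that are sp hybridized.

1

C1: sp3
C2: sp2
C3: sp2
C4: sp3
C5: sp3
C6: sp2
C7: sp2
C8: sp2
C9: sp2
C10: sp3
C11: sp2
C12: sp ✓
C13: sp2
C12 → 1 sp carbon.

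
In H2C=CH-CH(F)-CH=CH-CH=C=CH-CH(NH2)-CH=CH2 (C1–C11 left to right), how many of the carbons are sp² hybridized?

C1: sp2 ✓
C2: sp2 ✓
C3: sp3
C4: sp2 ✓
C5: sp2 ✓
C6: sp2 ✓
C7: sp
C8: sp2 ✓
C9: sp3
C10: sp2 ✓
C11: sp2 ✓
C1, C2, C4, C5, C6, C8, C10, C11 → 8 sp2 carbons.

8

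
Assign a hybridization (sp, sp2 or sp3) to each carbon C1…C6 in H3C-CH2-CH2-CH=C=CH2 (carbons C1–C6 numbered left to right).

C1: 4 σ bonds; 4 regions of electron density → sp3.
C2 has 4 σ bonds: steric number 4 → sp3.
C3 — 4 σ bonds. Steric number 4, so sp3.
C4 carries 3 σ bonds, plus one π bond, giving a steric number of 3, so it is sp2.
C5: 2 σ bonds, plus two π bonds — 2 electron domains, sp.
C6 carries 3 σ bonds, plus one π bond, giving a steric number of 3, so it is sp2.

C1 sp3, C2 sp3, C3 sp3, C4 sp2, C5 sp, C6 sp2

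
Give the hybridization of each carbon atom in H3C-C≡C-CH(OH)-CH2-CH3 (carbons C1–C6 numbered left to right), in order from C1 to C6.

C1: 4 σ bonds; 4 regions of electron density → sp3.
C2: 2 σ bonds, plus two π bonds — 2 electron domains, sp.
C3 is sp: 2 σ bonds, plus two π bonds, 2 electron-density regions.
C4: 4 σ bonds — 4 electron domains, sp3.
C5: 4 σ bonds; 4 regions of electron density → sp3.
C6: 4 σ bonds — 4 electron domains, sp3.

C1 sp3, C2 sp, C3 sp, C4 sp3, C5 sp3, C6 sp3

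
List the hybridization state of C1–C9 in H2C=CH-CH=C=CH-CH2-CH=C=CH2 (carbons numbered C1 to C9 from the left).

C1 sp2, C2 sp2, C3 sp2, C4 sp, C5 sp2, C6 sp3, C7 sp2, C8 sp, C9 sp2

C1: 3 σ bonds, plus one π bond; 3 regions of electron density → sp2.
C2 carries 3 σ bonds, plus one π bond, giving a steric number of 3, so it is sp2.
C3 — 3 σ bonds, plus one π bond. Steric number 3, so sp2.
C4 — 2 σ bonds, plus two π bonds. Steric number 2, so sp.
C5: 3 σ bonds, plus one π bond; 3 regions of electron density → sp2.
C6 is sp3: 4 σ bonds, 4 electron-density regions.
C7 — 3 σ bonds, plus one π bond. Steric number 3, so sp2.
C8 — 2 σ bonds, plus two π bonds. Steric number 2, so sp.
C9: 3 σ bonds, plus one π bond; 3 regions of electron density → sp2.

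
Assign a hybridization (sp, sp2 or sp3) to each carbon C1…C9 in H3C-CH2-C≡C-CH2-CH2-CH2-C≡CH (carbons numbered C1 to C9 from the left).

C1 is sp3: 4 σ bonds, 4 electron-density regions.
C2 is sp3: 4 σ bonds, 4 electron-density regions.
C3 is sp: 2 σ bonds, plus two π bonds, 2 electron-density regions.
C4 is sp: 2 σ bonds, plus two π bonds, 2 electron-density regions.
C5: 4 σ bonds; 4 regions of electron density → sp3.
C6: 4 σ bonds — 4 electron domains, sp3.
C7 is sp3: 4 σ bonds, 4 electron-density regions.
C8 (2 σ bonds, plus two π bonds) has steric number 2: sp.
C9 is sp: 2 σ bonds, plus two π bonds, 2 electron-density regions.

C1 sp3, C2 sp3, C3 sp, C4 sp, C5 sp3, C6 sp3, C7 sp3, C8 sp, C9 sp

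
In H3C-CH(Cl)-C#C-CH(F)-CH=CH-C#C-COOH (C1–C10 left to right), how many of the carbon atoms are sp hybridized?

4

C1: sp3
C2: sp3
C3: sp ✓
C4: sp ✓
C5: sp3
C6: sp2
C7: sp2
C8: sp ✓
C9: sp ✓
C10: sp2
C3, C4, C8, C9 → 4 sp carbons.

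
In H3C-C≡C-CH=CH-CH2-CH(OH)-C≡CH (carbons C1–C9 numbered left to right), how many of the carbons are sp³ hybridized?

C1: sp3 ✓
C2: sp
C3: sp
C4: sp2
C5: sp2
C6: sp3 ✓
C7: sp3 ✓
C8: sp
C9: sp
C1, C6, C7 → 3 sp3 carbons.

3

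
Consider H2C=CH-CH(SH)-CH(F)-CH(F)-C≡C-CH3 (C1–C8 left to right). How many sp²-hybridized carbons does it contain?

C1: sp2 ✓
C2: sp2 ✓
C3: sp3
C4: sp3
C5: sp3
C6: sp
C7: sp
C8: sp3
C1, C2 → 2 sp2 carbons.

2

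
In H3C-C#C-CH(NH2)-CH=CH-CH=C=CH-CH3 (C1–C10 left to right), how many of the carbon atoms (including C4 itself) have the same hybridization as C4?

C4 is sp3 (only σ bonds).
C1: sp3 ✓
C2: sp
C3: sp
C4: sp3 ✓
C5: sp2
C6: sp2
C7: sp2
C8: sp
C9: sp2
C10: sp3 ✓
3 carbons are sp3.

3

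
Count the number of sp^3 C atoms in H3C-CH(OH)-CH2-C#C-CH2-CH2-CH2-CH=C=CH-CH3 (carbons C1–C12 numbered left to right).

7

C1: sp3 ✓
C2: sp3 ✓
C3: sp3 ✓
C4: sp
C5: sp
C6: sp3 ✓
C7: sp3 ✓
C8: sp3 ✓
C9: sp2
C10: sp
C11: sp2
C12: sp3 ✓
C1, C2, C3, C6, C7, C8, C12 → 7 sp3 carbons.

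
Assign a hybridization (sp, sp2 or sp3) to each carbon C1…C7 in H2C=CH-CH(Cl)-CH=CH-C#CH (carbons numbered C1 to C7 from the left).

C1 (3 σ bonds, plus one π bond) has steric number 3: sp2.
C2 is sp2: 3 σ bonds, plus one π bond, 3 electron-density regions.
C3 — 4 σ bonds. Steric number 4, so sp3.
C4 carries 3 σ bonds, plus one π bond, giving a steric number of 3, so it is sp2.
C5 — 3 σ bonds, plus one π bond. Steric number 3, so sp2.
C6 — 2 σ bonds, plus two π bonds. Steric number 2, so sp.
C7 is sp: 2 σ bonds, plus two π bonds, 2 electron-density regions.

C1 sp2, C2 sp2, C3 sp3, C4 sp2, C5 sp2, C6 sp, C7 sp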